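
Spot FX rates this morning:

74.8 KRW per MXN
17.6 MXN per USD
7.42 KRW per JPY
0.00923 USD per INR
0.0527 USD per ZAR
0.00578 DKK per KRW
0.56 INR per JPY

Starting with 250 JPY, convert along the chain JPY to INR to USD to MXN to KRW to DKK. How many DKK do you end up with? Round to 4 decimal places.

250 JPY × 0.56 = 140 INR
140 INR × 0.00923 = 1.2922 USD
1.2922 USD × 17.6 = 22.74272 MXN
22.74272 MXN × 74.8 = 1701.155456 KRW
1701.155456 KRW × 0.00578 = 9.83267853568 DKK

9.8327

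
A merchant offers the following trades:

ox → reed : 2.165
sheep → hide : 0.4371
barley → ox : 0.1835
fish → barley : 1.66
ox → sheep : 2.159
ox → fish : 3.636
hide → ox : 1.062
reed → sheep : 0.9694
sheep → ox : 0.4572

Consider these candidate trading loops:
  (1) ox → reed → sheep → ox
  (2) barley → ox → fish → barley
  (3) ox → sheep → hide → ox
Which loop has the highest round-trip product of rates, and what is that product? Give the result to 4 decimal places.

1.1076

(1) 2.165 × 0.9694 × 0.4572 = 0.95955
(2) 0.1835 × 3.636 × 1.66 = 1.10756
(3) 2.159 × 0.4371 × 1.062 = 1.00221
Highest is cycle (2) at 1.1076 (>1, arbitrage).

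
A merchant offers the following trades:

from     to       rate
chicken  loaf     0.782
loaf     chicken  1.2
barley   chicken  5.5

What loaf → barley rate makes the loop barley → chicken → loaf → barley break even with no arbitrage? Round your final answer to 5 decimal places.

Known legs of the cycle: 5.5 × 0.782 = 4.301
For no arbitrage the full-cycle product must be 1, so the missing rate is 1 / 4.301 ≈ 0.2325041.

0.23250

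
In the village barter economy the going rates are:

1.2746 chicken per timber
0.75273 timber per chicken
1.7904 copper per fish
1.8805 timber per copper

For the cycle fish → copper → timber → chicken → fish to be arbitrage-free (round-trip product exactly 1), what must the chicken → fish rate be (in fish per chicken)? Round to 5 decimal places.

0.23303

Known legs of the cycle: 1.7904 × 1.8805 × 1.2746 = 4.29138344112
For no arbitrage the full-cycle product must be 1, so the missing rate is 1 / 4.29138344112 ≈ 0.2330251.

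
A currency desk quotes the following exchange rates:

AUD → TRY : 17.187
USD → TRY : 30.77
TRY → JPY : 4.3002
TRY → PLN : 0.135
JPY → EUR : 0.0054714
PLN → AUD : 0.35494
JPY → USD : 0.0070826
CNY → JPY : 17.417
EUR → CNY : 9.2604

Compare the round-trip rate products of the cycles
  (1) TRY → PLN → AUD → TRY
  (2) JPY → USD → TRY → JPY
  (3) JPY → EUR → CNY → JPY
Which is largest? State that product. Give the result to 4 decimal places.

(1) 0.135 × 0.35494 × 17.187 = 0.82355
(2) 0.0070826 × 30.77 × 4.3002 = 0.93715
(3) 0.0054714 × 9.2604 × 17.417 = 0.88247
Highest is cycle (2) at 0.9371 (≤1, no arbitrage).

0.9371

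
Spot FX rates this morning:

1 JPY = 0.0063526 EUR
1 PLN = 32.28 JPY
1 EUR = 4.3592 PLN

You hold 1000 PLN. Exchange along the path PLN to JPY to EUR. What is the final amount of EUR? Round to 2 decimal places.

205.06

1000 PLN × 32.28 = 32280 JPY
32280 JPY × 0.0063526 = 205.061928 EUR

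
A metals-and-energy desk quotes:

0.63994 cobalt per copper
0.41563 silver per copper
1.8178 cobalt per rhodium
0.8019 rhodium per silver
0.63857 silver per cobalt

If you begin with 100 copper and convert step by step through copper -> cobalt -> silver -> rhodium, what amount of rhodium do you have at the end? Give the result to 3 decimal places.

100 copper × 0.63994 = 63.994 cobalt
63.994 cobalt × 0.63857 = 40.86464858 silver
40.86464858 silver × 0.8019 = 32.769361696302 rhodium

32.769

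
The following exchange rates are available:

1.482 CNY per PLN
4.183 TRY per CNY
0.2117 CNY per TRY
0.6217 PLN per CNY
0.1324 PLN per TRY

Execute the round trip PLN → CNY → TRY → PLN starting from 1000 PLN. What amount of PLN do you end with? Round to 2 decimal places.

820.77

1000 PLN × 1.482 = 1482 CNY
1482 CNY × 4.183 = 6199.206 TRY
6199.206 TRY × 0.1324 = 820.7748744 PLN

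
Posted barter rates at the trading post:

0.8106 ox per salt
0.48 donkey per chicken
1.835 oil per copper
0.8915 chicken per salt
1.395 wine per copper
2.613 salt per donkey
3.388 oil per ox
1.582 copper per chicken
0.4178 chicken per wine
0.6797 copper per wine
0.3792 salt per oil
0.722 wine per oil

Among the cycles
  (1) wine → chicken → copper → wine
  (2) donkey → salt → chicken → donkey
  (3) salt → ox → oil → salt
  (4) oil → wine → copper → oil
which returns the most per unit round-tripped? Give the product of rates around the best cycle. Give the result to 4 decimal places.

1.1182

(1) 0.4178 × 1.582 × 1.395 = 0.92204
(2) 2.613 × 0.8915 × 0.48 = 1.11815
(3) 0.8106 × 3.388 × 0.3792 = 1.04140
(4) 0.722 × 0.6797 × 1.835 = 0.90051
Highest is cycle (2) at 1.1182 (>1, arbitrage).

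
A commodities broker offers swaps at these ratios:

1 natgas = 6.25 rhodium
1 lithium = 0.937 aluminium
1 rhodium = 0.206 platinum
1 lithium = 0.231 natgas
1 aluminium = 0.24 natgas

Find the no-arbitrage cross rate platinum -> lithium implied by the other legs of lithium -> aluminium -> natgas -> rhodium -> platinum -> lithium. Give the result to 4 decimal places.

3.4538

Known legs of the cycle: 0.937 × 0.24 × 6.25 × 0.206 = 0.289533
For no arbitrage the full-cycle product must be 1, so the missing rate is 1 / 0.289533 ≈ 3.453838.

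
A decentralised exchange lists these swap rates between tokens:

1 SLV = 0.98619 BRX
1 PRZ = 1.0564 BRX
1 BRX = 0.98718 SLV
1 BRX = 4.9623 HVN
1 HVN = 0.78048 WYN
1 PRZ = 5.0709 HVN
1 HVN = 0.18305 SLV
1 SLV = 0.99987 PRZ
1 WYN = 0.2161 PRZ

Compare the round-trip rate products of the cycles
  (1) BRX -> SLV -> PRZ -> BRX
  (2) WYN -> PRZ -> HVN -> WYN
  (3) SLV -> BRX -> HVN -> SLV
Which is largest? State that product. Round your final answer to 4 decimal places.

(1) 0.98718 × 0.99987 × 1.0564 = 1.04272
(2) 0.2161 × 5.0709 × 0.78048 = 0.85527
(3) 0.98619 × 4.9623 × 0.18305 = 0.89580
Highest is cycle (1) at 1.0427 (>1, arbitrage).

1.0427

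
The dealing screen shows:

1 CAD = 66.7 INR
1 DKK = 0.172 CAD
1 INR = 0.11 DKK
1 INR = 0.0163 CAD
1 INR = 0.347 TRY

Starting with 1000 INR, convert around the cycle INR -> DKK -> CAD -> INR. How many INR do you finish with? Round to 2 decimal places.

1000 INR × 0.11 = 110 DKK
110 DKK × 0.172 = 18.92 CAD
18.92 CAD × 66.7 = 1261.964 INR

1261.96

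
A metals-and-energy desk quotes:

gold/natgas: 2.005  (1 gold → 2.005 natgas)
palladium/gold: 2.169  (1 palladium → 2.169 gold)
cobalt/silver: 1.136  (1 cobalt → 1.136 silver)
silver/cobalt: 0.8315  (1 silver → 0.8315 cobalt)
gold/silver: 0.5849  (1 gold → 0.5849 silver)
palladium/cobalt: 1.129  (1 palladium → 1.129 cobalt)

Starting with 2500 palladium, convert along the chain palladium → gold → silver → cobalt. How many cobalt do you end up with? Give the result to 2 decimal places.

2500 palladium × 2.169 = 5422.5 gold
5422.5 gold × 0.5849 = 3171.62025 silver
3171.62025 silver × 0.8315 = 2637.202237875 cobalt

2637.20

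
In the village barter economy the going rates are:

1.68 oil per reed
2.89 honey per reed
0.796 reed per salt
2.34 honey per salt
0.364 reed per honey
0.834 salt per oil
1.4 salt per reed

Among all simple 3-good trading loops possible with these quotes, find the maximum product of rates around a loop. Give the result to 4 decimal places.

honey→reed→salt→honey: 0.364 × 1.4 × 2.34 = 1.19246
oil→salt→reed→oil: 0.834 × 0.796 × 1.68 = 1.11529
Maximum is honey→reed→salt→honey at 1.1925; arbitrage exists.

1.1925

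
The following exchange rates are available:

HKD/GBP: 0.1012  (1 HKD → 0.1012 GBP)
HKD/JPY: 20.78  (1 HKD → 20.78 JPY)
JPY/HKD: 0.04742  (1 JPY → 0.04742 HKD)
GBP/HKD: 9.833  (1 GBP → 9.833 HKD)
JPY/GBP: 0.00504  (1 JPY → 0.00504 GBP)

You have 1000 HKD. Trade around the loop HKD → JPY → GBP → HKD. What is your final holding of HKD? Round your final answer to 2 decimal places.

1000 HKD × 20.78 = 20780 JPY
20780 JPY × 0.00504 = 104.7312 GBP
104.7312 GBP × 9.833 = 1029.8218896 HKD

1029.82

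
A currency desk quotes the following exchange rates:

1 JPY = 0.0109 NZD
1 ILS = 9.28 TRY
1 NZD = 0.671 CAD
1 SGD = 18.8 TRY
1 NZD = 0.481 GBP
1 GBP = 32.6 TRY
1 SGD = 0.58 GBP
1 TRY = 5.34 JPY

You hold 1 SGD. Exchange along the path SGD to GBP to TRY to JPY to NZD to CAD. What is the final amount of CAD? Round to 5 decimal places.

1 SGD × 0.58 = 0.58 GBP
0.58 GBP × 32.6 = 18.908 TRY
18.908 TRY × 5.34 = 100.96872 JPY
100.96872 JPY × 0.0109 = 1.100559048 NZD
1.100559048 NZD × 0.671 = 0.738475121208 CAD

0.73848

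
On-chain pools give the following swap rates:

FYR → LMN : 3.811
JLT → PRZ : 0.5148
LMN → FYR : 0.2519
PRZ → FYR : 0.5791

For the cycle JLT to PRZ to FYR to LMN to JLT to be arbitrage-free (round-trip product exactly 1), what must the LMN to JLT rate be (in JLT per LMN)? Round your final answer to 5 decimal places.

0.88017

Known legs of the cycle: 0.5148 × 0.5791 × 3.811 = 1.13613791148
For no arbitrage the full-cycle product must be 1, so the missing rate is 1 / 1.13613791148 ≈ 0.8801748.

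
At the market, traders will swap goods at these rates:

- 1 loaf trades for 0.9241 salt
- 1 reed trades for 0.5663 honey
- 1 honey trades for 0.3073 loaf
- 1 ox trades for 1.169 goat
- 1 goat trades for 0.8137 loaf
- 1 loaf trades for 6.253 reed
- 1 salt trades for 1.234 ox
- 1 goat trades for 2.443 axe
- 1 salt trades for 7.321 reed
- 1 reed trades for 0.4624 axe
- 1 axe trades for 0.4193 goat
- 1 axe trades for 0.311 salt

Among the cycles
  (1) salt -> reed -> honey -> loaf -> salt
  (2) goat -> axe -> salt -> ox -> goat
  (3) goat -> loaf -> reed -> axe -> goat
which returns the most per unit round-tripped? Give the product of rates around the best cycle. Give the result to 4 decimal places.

(1) 7.321 × 0.5663 × 0.3073 × 0.9241 = 1.17733
(2) 2.443 × 0.311 × 1.234 × 1.169 = 1.09601
(3) 0.8137 × 6.253 × 0.4624 × 0.4193 = 0.98650
Highest is cycle (1) at 1.1773 (>1, arbitrage).

1.1773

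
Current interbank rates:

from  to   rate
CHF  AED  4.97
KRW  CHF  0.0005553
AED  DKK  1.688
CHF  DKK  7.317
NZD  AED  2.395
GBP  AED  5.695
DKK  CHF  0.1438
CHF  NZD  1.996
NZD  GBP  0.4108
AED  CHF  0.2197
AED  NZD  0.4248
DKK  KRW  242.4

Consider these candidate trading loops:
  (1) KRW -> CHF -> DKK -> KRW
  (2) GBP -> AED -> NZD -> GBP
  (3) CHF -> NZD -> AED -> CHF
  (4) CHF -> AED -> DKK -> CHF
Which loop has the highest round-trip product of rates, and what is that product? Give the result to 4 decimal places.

1.2064

(1) 0.0005553 × 7.317 × 242.4 = 0.98490
(2) 5.695 × 0.4248 × 0.4108 = 0.99382
(3) 1.996 × 2.395 × 0.2197 = 1.05026
(4) 4.97 × 1.688 × 0.1438 = 1.20639
Highest is cycle (4) at 1.2064 (>1, arbitrage).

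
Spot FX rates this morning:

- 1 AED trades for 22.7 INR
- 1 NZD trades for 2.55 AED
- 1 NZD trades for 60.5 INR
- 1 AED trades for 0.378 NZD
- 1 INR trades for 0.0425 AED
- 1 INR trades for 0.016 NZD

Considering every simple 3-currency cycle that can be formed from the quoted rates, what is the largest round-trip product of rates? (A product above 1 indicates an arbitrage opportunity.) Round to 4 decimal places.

NZD→INR→AED→NZD: 60.5 × 0.0425 × 0.378 = 0.97193
NZD→AED→INR→NZD: 2.55 × 22.7 × 0.016 = 0.92616
Maximum is NZD→INR→AED→NZD at 0.9719; no arbitrage — every cycle loses value.

0.9719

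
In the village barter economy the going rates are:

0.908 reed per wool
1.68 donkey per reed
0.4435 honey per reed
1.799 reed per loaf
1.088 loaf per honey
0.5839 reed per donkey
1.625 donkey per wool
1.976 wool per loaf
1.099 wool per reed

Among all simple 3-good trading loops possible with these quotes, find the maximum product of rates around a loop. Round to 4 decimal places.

1.0428

donkey→reed→wool→donkey: 0.5839 × 1.099 × 1.625 = 1.04277
reed→honey→loaf→reed: 0.4435 × 1.088 × 1.799 = 0.86807
Maximum is donkey→reed→wool→donkey at 1.0428; arbitrage exists.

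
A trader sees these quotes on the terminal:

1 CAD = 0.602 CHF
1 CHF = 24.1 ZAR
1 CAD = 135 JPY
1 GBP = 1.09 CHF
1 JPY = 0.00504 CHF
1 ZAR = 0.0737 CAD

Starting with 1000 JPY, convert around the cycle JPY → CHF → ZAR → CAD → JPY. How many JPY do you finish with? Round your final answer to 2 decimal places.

1208.51

1000 JPY × 0.00504 = 5.04 CHF
5.04 CHF × 24.1 = 121.464 ZAR
121.464 ZAR × 0.0737 = 8.9518968 CAD
8.9518968 CAD × 135 = 1208.506068 JPY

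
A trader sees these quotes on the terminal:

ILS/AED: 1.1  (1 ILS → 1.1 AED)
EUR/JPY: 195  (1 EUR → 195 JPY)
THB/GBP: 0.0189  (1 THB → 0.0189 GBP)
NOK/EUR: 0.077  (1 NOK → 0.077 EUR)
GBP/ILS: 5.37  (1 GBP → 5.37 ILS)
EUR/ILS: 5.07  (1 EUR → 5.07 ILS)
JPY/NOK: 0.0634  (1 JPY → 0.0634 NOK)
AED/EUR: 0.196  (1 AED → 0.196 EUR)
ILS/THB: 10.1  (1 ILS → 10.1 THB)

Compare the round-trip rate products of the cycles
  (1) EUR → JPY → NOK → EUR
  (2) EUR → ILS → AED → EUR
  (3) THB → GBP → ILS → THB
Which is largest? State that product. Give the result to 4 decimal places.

1.0931

(1) 195 × 0.0634 × 0.077 = 0.95195
(2) 5.07 × 1.1 × 0.196 = 1.09309
(3) 0.0189 × 5.37 × 10.1 = 1.02508
Highest is cycle (2) at 1.0931 (>1, arbitrage).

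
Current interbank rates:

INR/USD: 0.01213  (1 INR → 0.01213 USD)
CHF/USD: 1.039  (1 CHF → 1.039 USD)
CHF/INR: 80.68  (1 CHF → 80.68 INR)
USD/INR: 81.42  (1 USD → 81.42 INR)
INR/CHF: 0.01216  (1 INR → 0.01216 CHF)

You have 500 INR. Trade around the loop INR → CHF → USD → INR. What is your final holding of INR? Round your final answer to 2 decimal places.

514.34

500 INR × 0.01216 = 6.08 CHF
6.08 CHF × 1.039 = 6.31712 USD
6.31712 USD × 81.42 = 514.3399104 INR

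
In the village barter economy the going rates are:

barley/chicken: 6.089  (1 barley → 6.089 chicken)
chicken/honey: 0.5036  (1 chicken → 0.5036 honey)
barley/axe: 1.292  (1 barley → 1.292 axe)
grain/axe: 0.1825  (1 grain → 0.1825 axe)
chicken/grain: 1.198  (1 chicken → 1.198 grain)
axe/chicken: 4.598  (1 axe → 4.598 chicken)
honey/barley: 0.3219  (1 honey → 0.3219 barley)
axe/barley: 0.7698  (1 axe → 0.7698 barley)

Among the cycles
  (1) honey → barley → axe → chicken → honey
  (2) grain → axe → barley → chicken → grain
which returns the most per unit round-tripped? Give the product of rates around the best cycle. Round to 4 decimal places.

1.0248

(1) 0.3219 × 1.292 × 4.598 × 0.5036 = 0.96303
(2) 0.1825 × 0.7698 × 6.089 × 1.198 = 1.02481
Highest is cycle (2) at 1.0248 (>1, arbitrage).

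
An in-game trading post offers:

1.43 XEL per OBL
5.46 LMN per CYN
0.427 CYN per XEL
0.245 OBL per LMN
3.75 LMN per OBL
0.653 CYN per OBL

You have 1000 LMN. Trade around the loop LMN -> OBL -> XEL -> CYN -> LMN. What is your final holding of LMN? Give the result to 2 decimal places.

816.81

1000 LMN × 0.245 = 245 OBL
245 OBL × 1.43 = 350.35 XEL
350.35 XEL × 0.427 = 149.59945 CYN
149.59945 CYN × 5.46 = 816.812997 LMN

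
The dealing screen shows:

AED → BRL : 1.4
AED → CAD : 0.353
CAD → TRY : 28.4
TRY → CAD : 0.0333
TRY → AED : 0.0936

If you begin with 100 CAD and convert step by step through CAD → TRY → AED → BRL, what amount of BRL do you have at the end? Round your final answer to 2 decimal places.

100 CAD × 28.4 = 2840 TRY
2840 TRY × 0.0936 = 265.824 AED
265.824 AED × 1.4 = 372.1536 BRL

372.15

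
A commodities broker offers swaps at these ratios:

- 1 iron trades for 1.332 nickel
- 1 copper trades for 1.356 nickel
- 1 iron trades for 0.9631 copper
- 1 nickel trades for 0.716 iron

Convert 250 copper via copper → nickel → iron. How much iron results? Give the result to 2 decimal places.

250 copper × 1.356 = 339 nickel
339 nickel × 0.716 = 242.724 iron

242.72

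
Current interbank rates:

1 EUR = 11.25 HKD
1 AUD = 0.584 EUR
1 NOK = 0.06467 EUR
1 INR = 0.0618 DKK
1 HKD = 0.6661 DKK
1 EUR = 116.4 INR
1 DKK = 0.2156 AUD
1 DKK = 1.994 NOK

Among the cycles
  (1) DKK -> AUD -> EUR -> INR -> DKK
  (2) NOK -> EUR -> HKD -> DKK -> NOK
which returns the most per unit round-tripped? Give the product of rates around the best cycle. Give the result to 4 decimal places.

0.9663

(1) 0.2156 × 0.584 × 116.4 × 0.0618 = 0.90574
(2) 0.06467 × 11.25 × 0.6661 × 1.994 = 0.96632
Highest is cycle (2) at 0.9663 (≤1, no arbitrage).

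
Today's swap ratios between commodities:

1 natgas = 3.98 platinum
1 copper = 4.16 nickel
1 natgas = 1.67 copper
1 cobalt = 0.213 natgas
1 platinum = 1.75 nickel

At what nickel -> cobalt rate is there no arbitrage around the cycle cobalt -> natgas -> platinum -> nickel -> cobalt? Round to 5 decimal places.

0.67406

Known legs of the cycle: 0.213 × 3.98 × 1.75 = 1.483545
For no arbitrage the full-cycle product must be 1, so the missing rate is 1 / 1.483545 ≈ 0.6740611.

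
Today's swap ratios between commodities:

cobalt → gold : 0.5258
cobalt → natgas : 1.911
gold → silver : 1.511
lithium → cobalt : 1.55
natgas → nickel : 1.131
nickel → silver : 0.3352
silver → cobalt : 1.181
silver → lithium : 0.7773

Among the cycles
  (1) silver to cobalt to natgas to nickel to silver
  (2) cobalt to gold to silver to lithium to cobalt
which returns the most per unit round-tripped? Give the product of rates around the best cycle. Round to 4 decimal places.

0.9572

(1) 1.181 × 1.911 × 1.131 × 0.3352 = 0.85561
(2) 0.5258 × 1.511 × 0.7773 × 1.55 = 0.95721
Highest is cycle (2) at 0.9572 (≤1, no arbitrage).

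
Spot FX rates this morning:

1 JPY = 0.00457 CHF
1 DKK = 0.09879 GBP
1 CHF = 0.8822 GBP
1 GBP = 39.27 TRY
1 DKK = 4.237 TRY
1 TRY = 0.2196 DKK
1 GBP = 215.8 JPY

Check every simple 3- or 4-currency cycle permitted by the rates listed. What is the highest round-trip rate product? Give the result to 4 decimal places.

0.8700

CHF→GBP→JPY→CHF: 0.8822 × 215.8 × 0.00457 = 0.87003
DKK→GBP→TRY→DKK: 0.09879 × 39.27 × 0.2196 = 0.85193
Maximum is CHF→GBP→JPY→CHF at 0.8700; no arbitrage — every cycle loses value.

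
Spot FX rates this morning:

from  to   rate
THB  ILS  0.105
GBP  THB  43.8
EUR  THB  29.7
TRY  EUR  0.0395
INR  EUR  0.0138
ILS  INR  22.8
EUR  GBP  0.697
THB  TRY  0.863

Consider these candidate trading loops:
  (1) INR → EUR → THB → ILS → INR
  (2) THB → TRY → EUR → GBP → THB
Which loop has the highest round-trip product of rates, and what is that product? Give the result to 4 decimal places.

(1) 0.0138 × 29.7 × 0.105 × 22.8 = 0.98120
(2) 0.863 × 0.0395 × 0.697 × 43.8 = 1.04067
Highest is cycle (2) at 1.0407 (>1, arbitrage).

1.0407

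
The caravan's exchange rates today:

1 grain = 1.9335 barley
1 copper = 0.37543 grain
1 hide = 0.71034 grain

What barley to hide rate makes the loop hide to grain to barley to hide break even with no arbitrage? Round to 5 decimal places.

Known legs of the cycle: 0.71034 × 1.9335 = 1.37344239
For no arbitrage the full-cycle product must be 1, so the missing rate is 1 / 1.37344239 ≈ 0.7280975.

0.72810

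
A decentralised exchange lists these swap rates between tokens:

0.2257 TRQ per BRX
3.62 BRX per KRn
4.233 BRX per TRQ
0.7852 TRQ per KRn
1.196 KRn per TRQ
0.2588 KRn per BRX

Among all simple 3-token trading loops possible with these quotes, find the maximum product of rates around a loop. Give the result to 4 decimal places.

0.9772

BRX→TRQ→KRn→BRX: 0.2257 × 1.196 × 3.62 = 0.97717
BRX→KRn→TRQ→BRX: 0.2588 × 0.7852 × 4.233 = 0.86019
Maximum is BRX→TRQ→KRn→BRX at 0.9772; no arbitrage — every cycle loses value.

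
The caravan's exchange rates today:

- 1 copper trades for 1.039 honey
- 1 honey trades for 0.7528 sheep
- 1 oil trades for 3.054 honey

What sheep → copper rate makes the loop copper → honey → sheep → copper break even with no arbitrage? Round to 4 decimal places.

1.2785

Known legs of the cycle: 1.039 × 0.7528 = 0.7821592
For no arbitrage the full-cycle product must be 1, so the missing rate is 1 / 0.7821592 ≈ 1.278512.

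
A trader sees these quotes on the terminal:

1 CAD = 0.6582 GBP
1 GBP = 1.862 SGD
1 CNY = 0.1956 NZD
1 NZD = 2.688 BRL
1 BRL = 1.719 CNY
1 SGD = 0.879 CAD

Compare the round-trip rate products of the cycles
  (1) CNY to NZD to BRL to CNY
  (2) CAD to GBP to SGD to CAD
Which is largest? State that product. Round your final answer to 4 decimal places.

(1) 0.1956 × 2.688 × 1.719 = 0.90380
(2) 0.6582 × 1.862 × 0.879 = 1.07727
Highest is cycle (2) at 1.0773 (>1, arbitrage).

1.0773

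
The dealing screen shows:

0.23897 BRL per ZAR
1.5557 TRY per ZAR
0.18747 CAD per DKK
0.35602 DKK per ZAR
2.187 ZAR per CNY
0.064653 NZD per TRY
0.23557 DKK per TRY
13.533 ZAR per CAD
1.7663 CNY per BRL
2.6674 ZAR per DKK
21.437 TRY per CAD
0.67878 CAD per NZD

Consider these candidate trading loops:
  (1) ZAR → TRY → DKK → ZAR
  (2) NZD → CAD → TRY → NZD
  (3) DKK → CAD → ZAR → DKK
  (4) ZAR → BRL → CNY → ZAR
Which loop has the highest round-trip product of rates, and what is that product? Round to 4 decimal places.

(1) 1.5557 × 0.23557 × 2.6674 = 0.97754
(2) 0.67878 × 21.437 × 0.064653 = 0.94077
(3) 0.18747 × 13.533 × 0.35602 = 0.90323
(4) 0.23897 × 1.7663 × 2.187 = 0.92312
Highest is cycle (1) at 0.9775 (≤1, no arbitrage).

0.9775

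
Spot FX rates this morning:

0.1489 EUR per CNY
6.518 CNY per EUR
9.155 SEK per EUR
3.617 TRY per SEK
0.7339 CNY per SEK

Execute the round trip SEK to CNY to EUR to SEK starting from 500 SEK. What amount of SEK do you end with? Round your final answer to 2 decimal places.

500 SEK × 0.7339 = 366.95 CNY
366.95 CNY × 0.1489 = 54.638855 EUR
54.638855 EUR × 9.155 = 500.218717525 SEK

500.22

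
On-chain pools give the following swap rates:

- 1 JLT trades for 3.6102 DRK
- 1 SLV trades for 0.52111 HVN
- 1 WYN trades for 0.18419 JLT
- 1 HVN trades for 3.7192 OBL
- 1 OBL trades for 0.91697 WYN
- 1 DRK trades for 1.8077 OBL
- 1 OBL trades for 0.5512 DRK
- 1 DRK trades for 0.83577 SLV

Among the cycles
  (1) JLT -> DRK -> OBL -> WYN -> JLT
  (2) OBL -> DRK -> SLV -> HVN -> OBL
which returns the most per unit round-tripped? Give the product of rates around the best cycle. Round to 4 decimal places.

1.1022

(1) 3.6102 × 1.8077 × 0.91697 × 0.18419 = 1.10225
(2) 0.5512 × 0.83577 × 0.52111 × 3.7192 = 0.89284
Highest is cycle (1) at 1.1022 (>1, arbitrage).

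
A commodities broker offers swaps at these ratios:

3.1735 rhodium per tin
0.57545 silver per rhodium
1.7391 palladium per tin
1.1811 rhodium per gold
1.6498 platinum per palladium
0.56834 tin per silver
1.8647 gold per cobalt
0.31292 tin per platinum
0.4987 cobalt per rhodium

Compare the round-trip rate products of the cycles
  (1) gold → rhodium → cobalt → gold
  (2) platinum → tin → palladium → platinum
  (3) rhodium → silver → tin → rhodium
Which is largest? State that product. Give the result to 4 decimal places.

1.0983

(1) 1.1811 × 0.4987 × 1.8647 = 1.09834
(2) 0.31292 × 1.7391 × 1.6498 = 0.89782
(3) 0.57545 × 0.56834 × 3.1735 = 1.03790
Highest is cycle (1) at 1.0983 (>1, arbitrage).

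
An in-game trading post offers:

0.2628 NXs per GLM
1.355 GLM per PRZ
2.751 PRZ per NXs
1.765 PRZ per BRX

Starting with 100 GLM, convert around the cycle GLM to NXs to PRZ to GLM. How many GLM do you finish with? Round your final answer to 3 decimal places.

100 GLM × 0.2628 = 26.28 NXs
26.28 NXs × 2.751 = 72.29628 PRZ
72.29628 PRZ × 1.355 = 97.9614594 GLM

97.961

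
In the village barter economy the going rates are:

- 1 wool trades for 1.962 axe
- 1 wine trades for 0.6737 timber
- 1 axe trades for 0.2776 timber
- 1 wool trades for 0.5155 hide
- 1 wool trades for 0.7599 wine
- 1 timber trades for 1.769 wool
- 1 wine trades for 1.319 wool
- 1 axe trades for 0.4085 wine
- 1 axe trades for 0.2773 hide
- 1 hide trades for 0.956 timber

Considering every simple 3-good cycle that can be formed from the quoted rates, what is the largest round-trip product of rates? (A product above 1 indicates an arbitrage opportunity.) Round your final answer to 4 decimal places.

wool→axe→wine→wool: 1.962 × 0.4085 × 1.319 = 1.05715
wool→axe→timber→wool: 1.962 × 0.2776 × 1.769 = 0.96349
wool→wine→timber→wool: 0.7599 × 0.6737 × 1.769 = 0.90563
wool→hide→timber→wool: 0.5155 × 0.956 × 1.769 = 0.87180
Maximum is wool→axe→wine→wool at 1.0571; arbitrage exists.

1.0571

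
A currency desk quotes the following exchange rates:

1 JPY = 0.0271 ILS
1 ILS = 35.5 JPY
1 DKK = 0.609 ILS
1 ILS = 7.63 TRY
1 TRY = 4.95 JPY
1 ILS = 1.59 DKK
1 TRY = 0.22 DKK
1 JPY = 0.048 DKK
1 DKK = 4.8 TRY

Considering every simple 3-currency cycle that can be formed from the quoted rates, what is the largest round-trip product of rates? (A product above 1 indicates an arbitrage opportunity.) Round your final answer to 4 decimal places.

1.1405

DKK→TRY→JPY→DKK: 4.8 × 4.95 × 0.048 = 1.14048
DKK→ILS→JPY→DKK: 0.609 × 35.5 × 0.048 = 1.03774
ILS→TRY→JPY→ILS: 7.63 × 4.95 × 0.0271 = 1.02353
DKK→ILS→TRY→DKK: 0.609 × 7.63 × 0.22 = 1.02227
Maximum is DKK→TRY→JPY→DKK at 1.1405; arbitrage exists.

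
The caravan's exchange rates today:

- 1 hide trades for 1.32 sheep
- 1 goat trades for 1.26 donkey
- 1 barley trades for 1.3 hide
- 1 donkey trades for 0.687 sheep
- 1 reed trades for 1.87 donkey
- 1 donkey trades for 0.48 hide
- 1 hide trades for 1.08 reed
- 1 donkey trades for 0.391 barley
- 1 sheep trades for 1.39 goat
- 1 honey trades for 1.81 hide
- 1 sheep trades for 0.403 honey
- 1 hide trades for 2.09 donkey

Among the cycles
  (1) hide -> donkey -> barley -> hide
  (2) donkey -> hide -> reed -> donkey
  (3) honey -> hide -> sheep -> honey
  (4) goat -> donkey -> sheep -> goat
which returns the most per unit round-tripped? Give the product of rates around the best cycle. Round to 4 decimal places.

1.2032

(1) 2.09 × 0.391 × 1.3 = 1.06235
(2) 0.48 × 1.08 × 1.87 = 0.96941
(3) 1.81 × 1.32 × 0.403 = 0.96285
(4) 1.26 × 0.687 × 1.39 = 1.20321
Highest is cycle (4) at 1.2032 (>1, arbitrage).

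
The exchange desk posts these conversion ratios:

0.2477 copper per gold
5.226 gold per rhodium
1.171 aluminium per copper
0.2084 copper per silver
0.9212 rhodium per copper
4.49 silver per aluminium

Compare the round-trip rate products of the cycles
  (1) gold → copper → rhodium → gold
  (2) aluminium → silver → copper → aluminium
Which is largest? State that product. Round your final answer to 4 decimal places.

(1) 0.2477 × 0.9212 × 5.226 = 1.19248
(2) 4.49 × 0.2084 × 1.171 = 1.09572
Highest is cycle (1) at 1.1925 (>1, arbitrage).

1.1925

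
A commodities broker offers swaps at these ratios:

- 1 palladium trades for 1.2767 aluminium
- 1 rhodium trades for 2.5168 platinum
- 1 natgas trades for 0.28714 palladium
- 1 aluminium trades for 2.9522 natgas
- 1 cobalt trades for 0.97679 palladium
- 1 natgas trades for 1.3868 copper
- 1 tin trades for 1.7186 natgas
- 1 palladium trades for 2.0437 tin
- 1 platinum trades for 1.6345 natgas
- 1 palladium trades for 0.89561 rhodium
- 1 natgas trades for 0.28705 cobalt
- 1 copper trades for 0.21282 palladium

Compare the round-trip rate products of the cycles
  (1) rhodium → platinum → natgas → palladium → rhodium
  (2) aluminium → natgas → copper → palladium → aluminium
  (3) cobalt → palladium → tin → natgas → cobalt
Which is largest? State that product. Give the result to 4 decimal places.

1.1124

(1) 2.5168 × 1.6345 × 0.28714 × 0.89561 = 1.05790
(2) 2.9522 × 1.3868 × 0.21282 × 1.2767 = 1.11240
(3) 0.97679 × 2.0437 × 1.7186 × 0.28705 = 0.98481
Highest is cycle (2) at 1.1124 (>1, arbitrage).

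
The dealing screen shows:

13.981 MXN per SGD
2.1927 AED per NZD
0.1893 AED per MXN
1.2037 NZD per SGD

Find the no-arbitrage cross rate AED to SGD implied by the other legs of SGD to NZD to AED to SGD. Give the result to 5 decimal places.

Known legs of the cycle: 1.2037 × 2.1927 = 2.63935299
For no arbitrage the full-cycle product must be 1, so the missing rate is 1 / 2.63935299 ≈ 0.3788807.

0.37888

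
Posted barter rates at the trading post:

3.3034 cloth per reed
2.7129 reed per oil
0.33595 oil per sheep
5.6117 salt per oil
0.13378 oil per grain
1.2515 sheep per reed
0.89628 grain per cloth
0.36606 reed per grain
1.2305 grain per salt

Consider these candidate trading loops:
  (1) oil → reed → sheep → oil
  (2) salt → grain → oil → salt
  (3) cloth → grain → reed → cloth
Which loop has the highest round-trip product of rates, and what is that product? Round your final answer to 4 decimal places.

(1) 2.7129 × 1.2515 × 0.33595 = 1.14062
(2) 1.2305 × 0.13378 × 5.6117 = 0.92378
(3) 0.89628 × 0.36606 × 3.3034 = 1.08382
Highest is cycle (1) at 1.1406 (>1, arbitrage).

1.1406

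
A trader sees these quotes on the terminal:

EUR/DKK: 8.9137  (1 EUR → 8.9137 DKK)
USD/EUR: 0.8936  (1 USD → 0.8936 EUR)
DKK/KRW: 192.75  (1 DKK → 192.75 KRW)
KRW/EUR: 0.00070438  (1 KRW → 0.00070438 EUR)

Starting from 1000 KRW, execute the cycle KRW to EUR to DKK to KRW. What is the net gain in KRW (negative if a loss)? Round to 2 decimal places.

210.21

1000 KRW × 0.00070438 = 0.70438 EUR
0.70438 EUR × 8.9137 = 6.278632006 DKK
6.278632006 DKK × 192.75 = 1210.2063191565 KRW
Net change: 1210.2063191565 − 1000 = 210.2063191565 KRW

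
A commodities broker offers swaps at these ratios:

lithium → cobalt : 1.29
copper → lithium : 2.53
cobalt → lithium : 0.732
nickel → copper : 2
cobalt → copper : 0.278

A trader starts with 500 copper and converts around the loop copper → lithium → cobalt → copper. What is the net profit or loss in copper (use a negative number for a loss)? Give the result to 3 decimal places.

-46.346

500 copper × 2.53 = 1265 lithium
1265 lithium × 1.29 = 1631.85 cobalt
1631.85 cobalt × 0.278 = 453.6543 copper
Net change: 453.6543 − 500 = -46.3457 copper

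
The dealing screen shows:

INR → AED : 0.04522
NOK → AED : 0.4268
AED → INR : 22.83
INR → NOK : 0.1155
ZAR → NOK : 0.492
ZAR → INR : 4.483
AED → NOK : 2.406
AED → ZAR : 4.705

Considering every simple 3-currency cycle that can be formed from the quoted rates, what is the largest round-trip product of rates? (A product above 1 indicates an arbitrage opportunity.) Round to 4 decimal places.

1.1254

NOK→AED→INR→NOK: 0.4268 × 22.83 × 0.1155 = 1.12541
NOK→AED→ZAR→NOK: 0.4268 × 4.705 × 0.492 = 0.98798
ZAR→INR→AED→ZAR: 4.483 × 0.04522 × 4.705 = 0.95380
Maximum is NOK→AED→INR→NOK at 1.1254; arbitrage exists.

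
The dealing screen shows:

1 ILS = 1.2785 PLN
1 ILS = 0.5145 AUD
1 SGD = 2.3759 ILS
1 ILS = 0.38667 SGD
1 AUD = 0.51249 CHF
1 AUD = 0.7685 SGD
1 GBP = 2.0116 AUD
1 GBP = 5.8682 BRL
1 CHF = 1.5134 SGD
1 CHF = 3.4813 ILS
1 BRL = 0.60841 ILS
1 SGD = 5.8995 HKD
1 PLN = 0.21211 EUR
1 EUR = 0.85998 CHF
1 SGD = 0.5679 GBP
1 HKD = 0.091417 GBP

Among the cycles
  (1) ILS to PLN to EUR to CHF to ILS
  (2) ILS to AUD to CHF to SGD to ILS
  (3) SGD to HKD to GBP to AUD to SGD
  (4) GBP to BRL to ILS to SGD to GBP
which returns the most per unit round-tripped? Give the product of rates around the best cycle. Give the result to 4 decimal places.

0.9481

(1) 1.2785 × 0.21211 × 0.85998 × 3.4813 = 0.81188
(2) 0.5145 × 0.51249 × 1.5134 × 2.3759 = 0.94810
(3) 5.8995 × 0.091417 × 2.0116 × 0.7685 = 0.83373
(4) 5.8682 × 0.60841 × 0.38667 × 0.5679 = 0.78400
Highest is cycle (2) at 0.9481 (≤1, no arbitrage).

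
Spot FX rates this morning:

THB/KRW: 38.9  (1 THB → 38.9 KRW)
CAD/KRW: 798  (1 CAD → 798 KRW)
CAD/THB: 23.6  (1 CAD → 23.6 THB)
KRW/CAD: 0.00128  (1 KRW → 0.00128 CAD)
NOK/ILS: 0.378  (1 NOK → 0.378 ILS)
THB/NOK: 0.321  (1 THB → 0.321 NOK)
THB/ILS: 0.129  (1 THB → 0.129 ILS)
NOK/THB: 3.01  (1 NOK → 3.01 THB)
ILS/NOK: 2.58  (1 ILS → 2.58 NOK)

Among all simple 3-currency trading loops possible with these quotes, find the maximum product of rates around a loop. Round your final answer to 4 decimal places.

1.1751

CAD→THB→KRW→CAD: 23.6 × 38.9 × 0.00128 = 1.17509
NOK→THB→ILS→NOK: 3.01 × 0.129 × 2.58 = 1.00179
Maximum is CAD→THB→KRW→CAD at 1.1751; arbitrage exists.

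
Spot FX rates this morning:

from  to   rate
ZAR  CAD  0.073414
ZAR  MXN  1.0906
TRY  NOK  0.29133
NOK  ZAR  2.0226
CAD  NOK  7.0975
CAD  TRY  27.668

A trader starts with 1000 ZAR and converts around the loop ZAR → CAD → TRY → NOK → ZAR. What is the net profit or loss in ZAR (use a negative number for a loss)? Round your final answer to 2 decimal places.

196.88

1000 ZAR × 0.073414 = 73.414 CAD
73.414 CAD × 27.668 = 2031.218552 TRY
2031.218552 TRY × 0.29133 = 591.75490075416 NOK
591.75490075416 NOK × 2.0226 = 1196.883462265364016 ZAR
Net change: 1196.883462265364016 − 1000 = 196.883462265364016 ZAR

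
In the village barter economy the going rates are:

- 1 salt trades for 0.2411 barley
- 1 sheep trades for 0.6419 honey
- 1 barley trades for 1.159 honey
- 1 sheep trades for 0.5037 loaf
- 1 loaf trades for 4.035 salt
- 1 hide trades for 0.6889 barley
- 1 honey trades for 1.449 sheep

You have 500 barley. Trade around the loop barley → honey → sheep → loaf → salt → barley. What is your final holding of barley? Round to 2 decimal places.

411.47

500 barley × 1.159 = 579.5 honey
579.5 honey × 1.449 = 839.6955 sheep
839.6955 sheep × 0.5037 = 422.95462335 loaf
422.95462335 loaf × 4.035 = 1706.62190521725 salt
1706.62190521725 salt × 0.2411 = 411.466541347878975 barley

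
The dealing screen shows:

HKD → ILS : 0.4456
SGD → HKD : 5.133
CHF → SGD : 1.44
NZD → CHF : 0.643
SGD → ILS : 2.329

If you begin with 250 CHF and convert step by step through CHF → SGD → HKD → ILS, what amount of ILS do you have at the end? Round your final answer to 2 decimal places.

823.42

250 CHF × 1.44 = 360 SGD
360 SGD × 5.133 = 1847.88 HKD
1847.88 HKD × 0.4456 = 823.415328 ILS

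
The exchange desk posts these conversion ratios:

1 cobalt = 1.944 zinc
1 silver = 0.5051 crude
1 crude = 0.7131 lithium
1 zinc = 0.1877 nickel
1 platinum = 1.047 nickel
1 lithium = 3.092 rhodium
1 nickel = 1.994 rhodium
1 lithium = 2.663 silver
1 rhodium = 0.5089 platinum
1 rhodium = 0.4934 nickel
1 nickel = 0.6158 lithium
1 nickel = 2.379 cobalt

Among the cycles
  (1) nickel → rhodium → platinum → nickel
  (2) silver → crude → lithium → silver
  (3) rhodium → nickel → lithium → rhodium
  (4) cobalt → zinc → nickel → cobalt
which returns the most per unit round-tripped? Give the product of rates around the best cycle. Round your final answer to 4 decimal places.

(1) 1.994 × 0.5089 × 1.047 = 1.06244
(2) 0.5051 × 0.7131 × 2.663 = 0.95918
(3) 0.4934 × 0.6158 × 3.092 = 0.93946
(4) 1.944 × 0.1877 × 2.379 = 0.86807
Highest is cycle (1) at 1.0624 (>1, arbitrage).

1.0624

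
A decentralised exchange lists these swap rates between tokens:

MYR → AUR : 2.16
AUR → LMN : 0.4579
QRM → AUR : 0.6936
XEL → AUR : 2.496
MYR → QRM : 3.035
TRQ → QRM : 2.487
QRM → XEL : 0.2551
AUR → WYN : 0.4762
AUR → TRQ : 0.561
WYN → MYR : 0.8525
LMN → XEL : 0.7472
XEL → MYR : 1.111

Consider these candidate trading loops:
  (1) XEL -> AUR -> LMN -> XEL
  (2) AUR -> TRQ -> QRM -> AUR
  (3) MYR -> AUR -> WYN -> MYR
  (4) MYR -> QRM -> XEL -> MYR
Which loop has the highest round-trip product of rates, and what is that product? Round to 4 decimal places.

0.9677

(1) 2.496 × 0.4579 × 0.7472 = 0.85399
(2) 0.561 × 2.487 × 0.6936 = 0.96772
(3) 2.16 × 0.4762 × 0.8525 = 0.87687
(4) 3.035 × 0.2551 × 1.111 = 0.86017
Highest is cycle (2) at 0.9677 (≤1, no arbitrage).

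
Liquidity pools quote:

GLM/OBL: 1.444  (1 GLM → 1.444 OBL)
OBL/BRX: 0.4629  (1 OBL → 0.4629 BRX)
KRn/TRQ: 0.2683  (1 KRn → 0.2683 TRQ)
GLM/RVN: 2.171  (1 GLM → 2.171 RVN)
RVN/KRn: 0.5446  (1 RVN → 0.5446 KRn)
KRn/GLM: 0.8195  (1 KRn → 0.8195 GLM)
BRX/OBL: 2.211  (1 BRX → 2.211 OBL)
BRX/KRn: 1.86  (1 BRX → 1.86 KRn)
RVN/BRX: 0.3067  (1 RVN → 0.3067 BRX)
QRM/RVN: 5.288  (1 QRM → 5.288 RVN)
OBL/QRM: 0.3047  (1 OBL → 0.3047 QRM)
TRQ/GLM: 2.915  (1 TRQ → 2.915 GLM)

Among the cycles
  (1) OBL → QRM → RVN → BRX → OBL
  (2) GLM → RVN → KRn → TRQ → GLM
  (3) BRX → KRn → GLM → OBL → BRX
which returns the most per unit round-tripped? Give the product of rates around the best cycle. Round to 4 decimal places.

(1) 0.3047 × 5.288 × 0.3067 × 2.211 = 1.09261
(2) 2.171 × 0.5446 × 0.2683 × 2.915 = 0.92469
(3) 1.86 × 0.8195 × 1.444 × 0.4629 = 1.01886
Highest is cycle (1) at 1.0926 (>1, arbitrage).

1.0926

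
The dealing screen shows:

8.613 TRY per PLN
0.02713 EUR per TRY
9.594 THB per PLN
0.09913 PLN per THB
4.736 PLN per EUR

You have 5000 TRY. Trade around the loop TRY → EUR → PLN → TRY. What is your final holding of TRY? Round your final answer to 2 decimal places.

5533.32

5000 TRY × 0.02713 = 135.65 EUR
135.65 EUR × 4.736 = 642.4384 PLN
642.4384 PLN × 8.613 = 5533.3219392 TRY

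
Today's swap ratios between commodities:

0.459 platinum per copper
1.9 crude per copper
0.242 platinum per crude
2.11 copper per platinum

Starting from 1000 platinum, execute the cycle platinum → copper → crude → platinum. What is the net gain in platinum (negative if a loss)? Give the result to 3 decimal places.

-29.822

1000 platinum × 2.11 = 2110 copper
2110 copper × 1.9 = 4009 crude
4009 crude × 0.242 = 970.178 platinum
Net change: 970.178 − 1000 = -29.822 platinum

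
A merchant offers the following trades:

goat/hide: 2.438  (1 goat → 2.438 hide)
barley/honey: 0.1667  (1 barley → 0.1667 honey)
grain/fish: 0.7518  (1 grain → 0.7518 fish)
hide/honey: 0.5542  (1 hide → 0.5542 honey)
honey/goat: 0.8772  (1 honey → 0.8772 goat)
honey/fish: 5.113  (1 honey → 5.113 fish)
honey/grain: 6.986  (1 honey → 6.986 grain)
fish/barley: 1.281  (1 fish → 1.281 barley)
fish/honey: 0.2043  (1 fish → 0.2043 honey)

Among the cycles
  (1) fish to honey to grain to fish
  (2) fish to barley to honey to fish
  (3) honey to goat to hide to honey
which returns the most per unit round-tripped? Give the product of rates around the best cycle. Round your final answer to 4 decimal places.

1.1852

(1) 0.2043 × 6.986 × 0.7518 = 1.07300
(2) 1.281 × 0.1667 × 5.113 = 1.09184
(3) 0.8772 × 2.438 × 0.5542 = 1.18522
Highest is cycle (3) at 1.1852 (>1, arbitrage).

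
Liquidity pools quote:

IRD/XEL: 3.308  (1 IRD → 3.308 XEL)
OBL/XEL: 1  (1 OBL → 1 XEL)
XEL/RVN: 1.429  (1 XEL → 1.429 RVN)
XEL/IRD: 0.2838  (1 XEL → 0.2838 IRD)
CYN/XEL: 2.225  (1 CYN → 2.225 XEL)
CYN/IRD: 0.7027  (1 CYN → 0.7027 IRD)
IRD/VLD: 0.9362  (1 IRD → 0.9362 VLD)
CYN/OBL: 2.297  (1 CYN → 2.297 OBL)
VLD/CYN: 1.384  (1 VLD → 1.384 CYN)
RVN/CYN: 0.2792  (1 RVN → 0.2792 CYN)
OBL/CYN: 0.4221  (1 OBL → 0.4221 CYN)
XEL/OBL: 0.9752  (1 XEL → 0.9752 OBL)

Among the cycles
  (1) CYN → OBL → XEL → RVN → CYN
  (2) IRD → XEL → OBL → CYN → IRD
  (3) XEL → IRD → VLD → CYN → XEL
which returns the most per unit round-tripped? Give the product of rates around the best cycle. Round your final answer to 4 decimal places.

(1) 2.297 × 1 × 1.429 × 0.2792 = 0.91645
(2) 3.308 × 0.9752 × 0.4221 × 0.7027 = 0.95685
(3) 0.2838 × 0.9362 × 1.384 × 2.225 = 0.81818
Highest is cycle (2) at 0.9569 (≤1, no arbitrage).

0.9569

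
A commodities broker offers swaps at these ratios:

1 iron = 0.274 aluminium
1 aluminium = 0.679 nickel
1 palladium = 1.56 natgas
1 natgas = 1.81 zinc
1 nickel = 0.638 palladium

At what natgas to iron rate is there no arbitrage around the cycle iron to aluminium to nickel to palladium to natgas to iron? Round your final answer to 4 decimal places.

Known legs of the cycle: 0.274 × 0.679 × 0.638 × 1.56 = 0.18516786288
For no arbitrage the full-cycle product must be 1, so the missing rate is 1 / 0.18516786288 ≈ 5.400505.

5.4005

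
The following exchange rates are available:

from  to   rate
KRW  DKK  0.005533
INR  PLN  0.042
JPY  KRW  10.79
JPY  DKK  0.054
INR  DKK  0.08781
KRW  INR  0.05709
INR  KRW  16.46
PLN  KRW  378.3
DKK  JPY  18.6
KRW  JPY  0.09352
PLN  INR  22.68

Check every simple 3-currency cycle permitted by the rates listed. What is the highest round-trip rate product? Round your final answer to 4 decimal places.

1.1104

JPY→KRW→DKK→JPY: 10.79 × 0.005533 × 18.6 = 1.11044
PLN→KRW→INR→PLN: 378.3 × 0.05709 × 0.042 = 0.90708
Maximum is JPY→KRW→DKK→JPY at 1.1104; arbitrage exists.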